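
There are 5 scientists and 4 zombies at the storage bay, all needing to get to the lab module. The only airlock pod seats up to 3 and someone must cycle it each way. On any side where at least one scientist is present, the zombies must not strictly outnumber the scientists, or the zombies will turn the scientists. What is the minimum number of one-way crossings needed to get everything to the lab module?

7

Counting alone: each trip to the lab module takes at most 3 across and each return brings at least 1 back, so after t trips out (and t−1 returns) at most 3t − (t−1) of the 9 are across; that first reaches 9 at t = 4, so at least 7 crossings are needed.
The plan below uses exactly 7 crossings, so it is optimal:
1. 3 zombies → the lab module.  (the storage bay: 5S 1Z; the lab module: 0S 3Z)
2. 1 zombie ← the storage bay.  (the storage bay: 5S 2Z; the lab module: 0S 2Z)
3. 3 scientists → the lab module.  (the storage bay: 2S 2Z; the lab module: 3S 2Z)
4. 1 scientist ← the storage bay.  (the storage bay: 3S 2Z; the lab module: 2S 2Z)
5. 2 scientists and 1 zombie → the lab module.  (the storage bay: 1S 1Z; the lab module: 4S 3Z)
6. 1 scientist ← the storage bay.  (the storage bay: 2S 1Z; the lab module: 3S 3Z)
7. 2 scientists and 1 zombie → the lab module.  (the storage bay: 0S 0Z; the lab module: 5S 4Z)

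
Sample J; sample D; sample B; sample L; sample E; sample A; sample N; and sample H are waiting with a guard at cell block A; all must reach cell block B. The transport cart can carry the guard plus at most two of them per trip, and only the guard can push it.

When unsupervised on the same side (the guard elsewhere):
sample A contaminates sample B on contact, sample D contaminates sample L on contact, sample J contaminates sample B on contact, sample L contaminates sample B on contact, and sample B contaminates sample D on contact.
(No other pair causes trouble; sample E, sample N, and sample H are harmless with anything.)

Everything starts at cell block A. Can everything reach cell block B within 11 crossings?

Counting alone: the guard can take at most 2 across per trip to cell block B, so moving all 8 needs at least 4 loaded trips out, with a return between consecutive ones — at least 7 crossings.
The safety rule pushes this higher. Following every safe sequence of crossings, the most of the 8 that can be at cell block B as the transport cart arrives there on crossings 7, 9, 11 is 5, 6, 7 respectively — never all 8.
So the move cannot be finished within 11 crossings. (The shortest complete plan takes 13:)
1. Guard goes to cell block B with sample B and sample D.
2. Guard goes back to cell block A with sample D.
3. Guard goes to cell block B with sample D and sample J.
4. Guard goes back to cell block A with sample B.
5. Guard goes to cell block B with sample B and sample E.
6. Guard goes back to cell block A with sample B.
7. Guard goes to cell block B with sample A and sample B.
8. Guard goes back to cell block A with sample B.
9. Guard goes to cell block B with sample B and sample N.
10. Guard goes back to cell block A with sample B.
11. Guard goes to cell block B with sample B and sample H.
12. Guard goes back to cell block A with sample B.
13. Guard goes to cell block B with sample B and sample L.

No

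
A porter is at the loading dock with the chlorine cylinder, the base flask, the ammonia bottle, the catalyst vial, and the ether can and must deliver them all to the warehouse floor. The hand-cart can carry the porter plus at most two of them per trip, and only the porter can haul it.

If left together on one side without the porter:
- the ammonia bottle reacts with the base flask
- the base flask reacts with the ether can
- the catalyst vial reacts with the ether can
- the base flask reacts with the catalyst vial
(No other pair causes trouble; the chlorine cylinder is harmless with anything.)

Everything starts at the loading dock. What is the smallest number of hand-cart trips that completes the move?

7

Counting alone: the porter can take at most 2 across per trip to the warehouse floor, so moving all 5 needs at least 3 loaded trips out, with a return between consecutive ones — at least 5 crossings.
The safety rule pushes this higher. Following every safe sequence of crossings, the most of the 5 that can be at the warehouse floor as the hand-cart arrives there on crossing 5 is 4 — never all 5.
So no plan with fewer than 7 crossings exists, and this one achieves 7:
1. Porter goes to the warehouse floor with the base flask and the catalyst vial.
2. Porter goes back to the loading dock with the base flask.
3. Porter goes to the warehouse floor with the base flask and the chlorine cylinder.
4. Porter goes back to the loading dock with the base flask.
5. Porter goes to the warehouse floor with the ammonia bottle and the base flask.
6. Porter goes back to the loading dock with the base flask.
7. Porter goes to the warehouse floor with the base flask and the ether can.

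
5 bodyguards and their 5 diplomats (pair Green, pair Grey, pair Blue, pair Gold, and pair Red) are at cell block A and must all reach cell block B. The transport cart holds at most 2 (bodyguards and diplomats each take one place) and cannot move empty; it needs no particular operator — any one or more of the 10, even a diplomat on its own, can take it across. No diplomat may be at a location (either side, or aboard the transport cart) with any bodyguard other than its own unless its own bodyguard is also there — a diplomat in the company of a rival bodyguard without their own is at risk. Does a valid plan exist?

Following every safe sequence of crossings from the start, the most of the 10 that can be at cell block B as the transport cart arrives there on crossings 1, 3, 5, 7 is 2, 3, 4, 5 respectively; the best ever achieved is 5 of 10.
From crossing 9 on, no configuration arises that was not already reachable earlier: only 82 distinct safe configurations (who is on which side, and where the transport cart is) can ever be reached, none of them has everyone across, and every continuation just revisits them. So no valid plan exists.

No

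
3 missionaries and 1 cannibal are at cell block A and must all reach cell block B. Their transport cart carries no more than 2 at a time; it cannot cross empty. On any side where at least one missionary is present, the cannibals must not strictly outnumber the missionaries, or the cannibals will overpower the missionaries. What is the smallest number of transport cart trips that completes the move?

5

Counting alone: each trip to cell block B takes at most 2 across and each return brings at least 1 back, so after t trips out (and t−1 returns) at most 2t − (t−1) of the 4 are across; that first reaches 4 at t = 3, so at least 5 crossings are needed.
The plan below uses exactly 5 crossings, so it is optimal:
1. 1 missionary and 1 cannibal → cell block B.  (cell block A: 2M 0C; cell block B: 1M 1C)
2. 1 cannibal ← cell block A.  (cell block A: 2M 1C; cell block B: 1M 0C)
3. 1 missionary and 1 cannibal → cell block B.  (cell block A: 1M 0C; cell block B: 2M 1C)
4. 1 cannibal ← cell block A.  (cell block A: 1M 1C; cell block B: 2M 0C)
5. 1 missionary and 1 cannibal → cell block B.  (cell block A: 0M 0C; cell block B: 3M 1C)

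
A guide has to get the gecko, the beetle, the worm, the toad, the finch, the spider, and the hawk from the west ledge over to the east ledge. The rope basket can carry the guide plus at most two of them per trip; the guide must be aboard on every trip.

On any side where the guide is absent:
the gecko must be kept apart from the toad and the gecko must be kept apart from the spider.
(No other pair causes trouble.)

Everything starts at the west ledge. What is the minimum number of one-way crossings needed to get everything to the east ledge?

Counting alone: the guide can take at most 2 across per trip to the east ledge, so moving all 7 needs at least 4 loaded trips out, with a return between consecutive ones — at least 7 crossings.
The plan below uses exactly 7 crossings, so it is optimal:
1. Guide goes to the east ledge with the gecko.
2. Guide goes back to the west ledge alone.
3. Guide goes to the east ledge with the beetle and the worm.
4. Guide goes back to the west ledge alone.
5. Guide goes to the east ledge with the finch and the hawk.
6. Guide goes back to the west ledge alone.
7. Guide goes to the east ledge with the spider and the toad.

7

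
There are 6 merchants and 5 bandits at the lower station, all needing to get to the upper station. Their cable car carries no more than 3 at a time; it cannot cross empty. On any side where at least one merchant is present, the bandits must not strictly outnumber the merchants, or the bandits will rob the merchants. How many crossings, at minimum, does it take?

Counting alone: each trip to the upper station takes at most 3 across and each return brings at least 1 back, so after t trips out (and t−1 returns) at most 3t − (t−1) of the 11 are across; that first reaches 11 at t = 5, so at least 9 crossings are needed.
The plan below uses exactly 9 crossings, so it is optimal:
1. 3 bandits → the upper station.  (the lower station: 6M 2B; the upper station: 0M 3B)
2. 1 bandit ← the lower station.  (the lower station: 6M 3B; the upper station: 0M 2B)
3. 3 merchants → the upper station.  (the lower station: 3M 3B; the upper station: 3M 2B)
4. 1 merchant ← the lower station.  (the lower station: 4M 3B; the upper station: 2M 2B)
5. 2 merchants and 1 bandit → the upper station.  (the lower station: 2M 2B; the upper station: 4M 3B)
6. 1 merchant ← the lower station.  (the lower station: 3M 2B; the upper station: 3M 3B)
7. 2 merchants and 1 bandit → the upper station.  (the lower station: 1M 1B; the upper station: 5M 4B)
8. 1 merchant ← the lower station.  (the lower station: 2M 1B; the upper station: 4M 4B)
9. 2 merchants and 1 bandit → the upper station.  (the lower station: 0M 0B; the upper station: 6M 5B)

9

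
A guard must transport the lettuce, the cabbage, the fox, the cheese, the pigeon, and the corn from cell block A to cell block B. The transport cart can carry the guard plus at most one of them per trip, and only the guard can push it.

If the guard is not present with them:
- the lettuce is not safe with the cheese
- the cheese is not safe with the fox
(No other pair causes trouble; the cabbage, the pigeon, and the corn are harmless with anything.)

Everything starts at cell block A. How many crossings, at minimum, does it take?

Counting alone: the guard can take at most 1 across per trip to cell block B, so moving all 6 needs at least 6 loaded trips out, with a return between consecutive ones — at least 11 crossings.
The safety rule pushes this higher. Following every safe sequence of crossings, the most of the 6 that can be at cell block B as the transport cart arrives there on crossing 11 is 5 — never all 6.
So no plan with fewer than 13 crossings exists, and this one achieves 13:
1. Guard goes to cell block B with the cheese.
2. Guard goes back to cell block A alone.
3. Guard goes to cell block B with the lettuce.
4. Guard goes back to cell block A with the cheese.
5. Guard goes to cell block B with the fox.
6. Guard goes back to cell block A alone.
7. Guard goes to cell block B with the cabbage.
8. Guard goes back to cell block A alone.
9. Guard goes to cell block B with the pigeon.
10. Guard goes back to cell block A alone.
11. Guard goes to cell block B with the corn.
12. Guard goes back to cell block A alone.
13. Guard goes to cell block B with the cheese.

13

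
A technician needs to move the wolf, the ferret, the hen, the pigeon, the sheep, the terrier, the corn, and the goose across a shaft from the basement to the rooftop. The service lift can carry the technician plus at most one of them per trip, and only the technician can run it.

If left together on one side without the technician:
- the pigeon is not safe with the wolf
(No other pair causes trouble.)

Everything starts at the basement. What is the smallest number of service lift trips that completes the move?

Counting alone: the technician can take at most 1 across per trip to the rooftop, so moving all 8 needs at least 8 loaded trips out, with a return between consecutive ones — at least 15 crossings.
The plan below uses exactly 15 crossings, so it is optimal:
1. Technician goes to the rooftop with the wolf.
2. Technician goes back to the basement alone.
3. Technician goes to the rooftop with the ferret.
4. Technician goes back to the basement alone.
5. Technician goes to the rooftop with the hen.
6. Technician goes back to the basement alone.
7. Technician goes to the rooftop with the sheep.
8. Technician goes back to the basement alone.
9. Technician goes to the rooftop with the terrier.
10. Technician goes back to the basement alone.
11. Technician goes to the rooftop with the corn.
12. Technician goes back to the basement alone.
13. Technician goes to the rooftop with the goose.
14. Technician goes back to the basement alone.
15. Technician goes to the rooftop with the pigeon.

15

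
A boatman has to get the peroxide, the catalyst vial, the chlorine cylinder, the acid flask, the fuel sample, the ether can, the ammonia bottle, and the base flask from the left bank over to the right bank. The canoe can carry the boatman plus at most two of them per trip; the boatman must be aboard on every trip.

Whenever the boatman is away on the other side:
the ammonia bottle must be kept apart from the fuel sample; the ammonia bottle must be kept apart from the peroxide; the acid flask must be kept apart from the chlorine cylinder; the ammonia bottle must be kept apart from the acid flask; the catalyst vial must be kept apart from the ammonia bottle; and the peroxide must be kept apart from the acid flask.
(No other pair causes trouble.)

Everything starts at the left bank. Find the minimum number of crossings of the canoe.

Counting alone: the boatman can take at most 2 across per trip to the right bank, so moving all 8 needs at least 4 loaded trips out, with a return between consecutive ones — at least 7 crossings.
The safety rule pushes this higher. Following every safe sequence of crossings, the most of the 8 that can be at the right bank as the canoe arrives there on crossings 7, 9, 11 is 5, 6, 7 respectively — never all 8.
So no plan with fewer than 13 crossings exists, and this one achieves 13:
1. Boatman goes to the right bank with the acid flask and the ammonia bottle.  [the left bank: the base flask, the catalyst vial, the chlorine cylinder, the ether can, the fuel sample, the peroxide | the right bank: the acid flask, the ammonia bottle]
2. Boatman goes back to the left bank with the acid flask.  [the left bank: the acid flask, the base flask, the catalyst vial, the chlorine cylinder, the ether can, the fuel sample, the peroxide | the right bank: the ammonia bottle]
3. Boatman goes to the right bank with the chlorine cylinder and the peroxide.  [the left bank: the acid flask, the base flask, the catalyst vial, the ether can, the fuel sample | the right bank: the ammonia bottle, the chlorine cylinder, the peroxide]
4. Boatman goes back to the left bank with the peroxide.  [the left bank: the acid flask, the base flask, the catalyst vial, the ether can, the fuel sample, the peroxide | the right bank: the ammonia bottle, the chlorine cylinder]
5. Boatman goes to the right bank with the catalyst vial and the peroxide.  [the left bank: the acid flask, the base flask, the ether can, the fuel sample | the right bank: the ammonia bottle, the catalyst vial, the chlorine cylinder, the peroxide]
6. Boatman goes back to the left bank with the ammonia bottle.  [the left bank: the acid flask, the ammonia bottle, the base flask, the ether can, the fuel sample | the right bank: the catalyst vial, the chlorine cylinder, the peroxide]
7. Boatman goes to the right bank with the acid flask and the fuel sample.  [the left bank: the ammonia bottle, the base flask, the ether can | the right bank: the acid flask, the catalyst vial, the chlorine cylinder, the fuel sample, the peroxide]
8. Boatman goes back to the left bank with the acid flask.  [the left bank: the acid flask, the ammonia bottle, the base flask, the ether can | the right bank: the catalyst vial, the chlorine cylinder, the fuel sample, the peroxide]
9. Boatman goes to the right bank with the acid flask and the ether can.  [the left bank: the ammonia bottle, the base flask | the right bank: the acid flask, the catalyst vial, the chlorine cylinder, the ether can, the fuel sample, the peroxide]
10. Boatman goes back to the left bank with the acid flask.  [the left bank: the acid flask, the ammonia bottle, the base flask | the right bank: the catalyst vial, the chlorine cylinder, the ether can, the fuel sample, the peroxide]
11. Boatman goes to the right bank with the acid flask and the base flask.  [the left bank: the ammonia bottle | the right bank: the acid flask, the base flask, the catalyst vial, the chlorine cylinder, the ether can, the fuel sample, the peroxide]
12. Boatman goes back to the left bank with the acid flask.  [the left bank: the acid flask, the ammonia bottle | the right bank: the base flask, the catalyst vial, the chlorine cylinder, the ether can, the fuel sample, the peroxide]
13. Boatman goes to the right bank with the acid flask and the ammonia bottle.  [the left bank: — | the right bank: the acid flask, the ammonia bottle, the base flask, the catalyst vial, the chlorine cylinder, the ether can, the fuel sample, the peroxide]

13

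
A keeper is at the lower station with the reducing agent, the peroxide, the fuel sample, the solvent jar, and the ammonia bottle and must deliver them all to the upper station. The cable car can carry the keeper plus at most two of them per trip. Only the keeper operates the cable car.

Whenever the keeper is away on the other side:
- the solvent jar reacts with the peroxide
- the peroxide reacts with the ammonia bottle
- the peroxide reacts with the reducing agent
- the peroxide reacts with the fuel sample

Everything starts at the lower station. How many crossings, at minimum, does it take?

Counting alone: the keeper can take at most 2 across per trip to the upper station, so moving all 5 needs at least 3 loaded trips out, with a return between consecutive ones — at least 5 crossings.
The safety rule pushes this higher. Following every safe sequence of crossings, the most of the 5 that can be at the upper station as the cable car arrives there on crossing 5 is 4 — never all 5.
So no plan with fewer than 7 crossings exists, and this one achieves 7:
1. Keeper goes to the upper station with the peroxide.
2. Keeper goes back to the lower station alone.
3. Keeper goes to the upper station with the fuel sample and the reducing agent.
4. Keeper goes back to the lower station with the peroxide.
5. Keeper goes to the upper station with the peroxide and the solvent jar.
6. Keeper goes back to the lower station with the peroxide.
7. Keeper goes to the upper station with the ammonia bottle and the peroxide.

7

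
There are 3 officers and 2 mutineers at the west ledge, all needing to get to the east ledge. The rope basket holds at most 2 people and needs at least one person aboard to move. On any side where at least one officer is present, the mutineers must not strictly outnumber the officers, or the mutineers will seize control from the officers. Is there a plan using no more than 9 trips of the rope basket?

Yes

Yes — this plan uses 7 crossings (≤ 9):
1. 2 mutineers → the east ledge.  (the west ledge: 3O 0M; the east ledge: 0O 2M)
2. 1 mutineer ← the west ledge.  (the west ledge: 3O 1M; the east ledge: 0O 1M)
3. 2 officers → the east ledge.  (the west ledge: 1O 1M; the east ledge: 2O 1M)
4. 1 officer ← the west ledge.  (the west ledge: 2O 1M; the east ledge: 1O 1M)
5. 1 officer and 1 mutineer → the east ledge.  (the west ledge: 1O 0M; the east ledge: 2O 2M)
6. 1 mutineer ← the west ledge.  (the west ledge: 1O 1M; the east ledge: 2O 1M)
7. 1 officer and 1 mutineer → the east ledge.  (the west ledge: 0O 0M; the east ledge: 3O 2M)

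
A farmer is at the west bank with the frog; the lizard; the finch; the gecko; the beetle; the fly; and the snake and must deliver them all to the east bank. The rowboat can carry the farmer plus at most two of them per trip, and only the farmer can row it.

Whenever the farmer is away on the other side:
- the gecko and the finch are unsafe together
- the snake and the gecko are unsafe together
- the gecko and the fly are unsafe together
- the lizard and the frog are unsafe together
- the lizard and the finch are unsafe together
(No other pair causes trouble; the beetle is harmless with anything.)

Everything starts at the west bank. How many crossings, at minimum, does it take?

9

Counting alone: the farmer can take at most 2 across per trip to the east bank, so moving all 7 needs at least 4 loaded trips out, with a return between consecutive ones — at least 7 crossings.
The safety rule pushes this higher. Following every safe sequence of crossings, the most of the 7 that can be at the east bank as the rowboat arrives there on crossing 7 is 6 — never all 7.
So no plan with fewer than 9 crossings exists, and this one achieves 9:
1. Farmer goes to the east bank with the gecko and the lizard.  [the west bank: the beetle, the finch, the fly, the frog, the snake | the east bank: the gecko, the lizard]
2. Farmer goes back to the west bank alone.  [the west bank: the beetle, the finch, the fly, the frog, the snake | the east bank: the gecko, the lizard]
3. Farmer goes to the east bank with the frog.  [the west bank: the beetle, the finch, the fly, the snake | the east bank: the frog, the gecko, the lizard]
4. Farmer goes back to the west bank with the lizard.  [the west bank: the beetle, the finch, the fly, the lizard, the snake | the east bank: the frog, the gecko]
5. Farmer goes to the east bank with the beetle and the finch.  [the west bank: the fly, the lizard, the snake | the east bank: the beetle, the finch, the frog, the gecko]
6. Farmer goes back to the west bank with the gecko.  [the west bank: the fly, the gecko, the lizard, the snake | the east bank: the beetle, the finch, the frog]
7. Farmer goes to the east bank with the fly and the snake.  [the west bank: the gecko, the lizard | the east bank: the beetle, the finch, the fly, the frog, the snake]
8. Farmer goes back to the west bank alone.  [the west bank: the gecko, the lizard | the east bank: the beetle, the finch, the fly, the frog, the snake]
9. Farmer goes to the east bank with the gecko and the lizard.  [the west bank: — | the east bank: the beetle, the finch, the fly, the frog, the gecko, the lizard, the snake]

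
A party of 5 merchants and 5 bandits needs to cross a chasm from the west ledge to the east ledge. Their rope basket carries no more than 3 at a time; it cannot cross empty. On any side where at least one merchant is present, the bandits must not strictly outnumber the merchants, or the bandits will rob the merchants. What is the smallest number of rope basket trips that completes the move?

11

Counting alone: each trip to the east ledge takes at most 3 across and each return brings at least 1 back, so after t trips out (and t−1 returns) at most 3t − (t−1) of the 10 are across; that first reaches 10 at t = 5, so at least 9 crossings are needed.
The safety rule pushes this higher. Following every safe sequence of crossings, the most of the 10 that can be at the east ledge as the rope basket arrives there on crossing 9 is 9 — never all 10.
So no plan with fewer than 11 crossings exists, and this one achieves 11:
1. 2 bandits → the east ledge.  (the west ledge: 5M 3B; the east ledge: 0M 2B)
2. 1 bandit ← the west ledge.  (the west ledge: 5M 4B; the east ledge: 0M 1B)
3. 3 bandits → the east ledge.  (the west ledge: 5M 1B; the east ledge: 0M 4B)
4. 1 bandit ← the west ledge.  (the west ledge: 5M 2B; the east ledge: 0M 3B)
5. 3 merchants → the east ledge.  (the west ledge: 2M 2B; the east ledge: 3M 3B)
6. 1 merchant and 1 bandit ← the west ledge.  (the west ledge: 3M 3B; the east ledge: 2M 2B)
7. 3 merchants → the east ledge.  (the west ledge: 0M 3B; the east ledge: 5M 2B)
8. 1 bandit ← the west ledge.  (the west ledge: 0M 4B; the east ledge: 5M 1B)
9. 2 bandits → the east ledge.  (the west ledge: 0M 2B; the east ledge: 5M 3B)
10. 1 bandit ← the west ledge.  (the west ledge: 0M 3B; the east ledge: 5M 2B)
11. 3 bandits → the east ledge.  (the west ledge: 0M 0B; the east ledge: 5M 5B)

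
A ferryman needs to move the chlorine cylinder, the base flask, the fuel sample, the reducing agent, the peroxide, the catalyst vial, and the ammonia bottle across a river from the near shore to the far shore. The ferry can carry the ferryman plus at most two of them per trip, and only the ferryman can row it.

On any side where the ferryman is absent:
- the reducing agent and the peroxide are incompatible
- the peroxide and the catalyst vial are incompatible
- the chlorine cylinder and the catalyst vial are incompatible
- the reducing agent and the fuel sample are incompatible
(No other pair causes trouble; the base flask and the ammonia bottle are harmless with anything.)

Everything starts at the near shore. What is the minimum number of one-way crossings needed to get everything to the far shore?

Counting alone: the ferryman can take at most 2 across per trip to the far shore, so moving all 7 needs at least 4 loaded trips out, with a return between consecutive ones — at least 7 crossings.
The safety rule pushes this higher. Following every safe sequence of crossings, the most of the 7 that can be at the far shore as the ferry arrives there on crossing 7 is 6 — never all 7.
So no plan with fewer than 9 crossings exists, and this one achieves 9:
1. Ferryman goes to the far shore with the catalyst vial and the reducing agent.  [the near shore: the ammonia bottle, the base flask, the chlorine cylinder, the fuel sample, the peroxide | the far shore: the catalyst vial, the reducing agent]
2. Ferryman goes back to the near shore alone.  [the near shore: the ammonia bottle, the base flask, the chlorine cylinder, the fuel sample, the peroxide | the far shore: the catalyst vial, the reducing agent]
3. Ferryman goes to the far shore with the chlorine cylinder.  [the near shore: the ammonia bottle, the base flask, the fuel sample, the peroxide | the far shore: the catalyst vial, the chlorine cylinder, the reducing agent]
4. Ferryman goes back to the near shore with the catalyst vial.  [the near shore: the ammonia bottle, the base flask, the catalyst vial, the fuel sample, the peroxide | the far shore: the chlorine cylinder, the reducing agent]
5. Ferryman goes to the far shore with the base flask and the peroxide.  [the near shore: the ammonia bottle, the catalyst vial, the fuel sample | the far shore: the base flask, the chlorine cylinder, the peroxide, the reducing agent]
6. Ferryman goes back to the near shore with the reducing agent.  [the near shore: the ammonia bottle, the catalyst vial, the fuel sample, the reducing agent | the far shore: the base flask, the chlorine cylinder, the peroxide]
7. Ferryman goes to the far shore with the ammonia bottle and the fuel sample.  [the near shore: the catalyst vial, the reducing agent | the far shore: the ammonia bottle, the base flask, the chlorine cylinder, the fuel sample, the peroxide]
8. Ferryman goes back to the near shore alone.  [the near shore: the catalyst vial, the reducing agent | the far shore: the ammonia bottle, the base flask, the chlorine cylinder, the fuel sample, the peroxide]
9. Ferryman goes to the far shore with the catalyst vial and the reducing agent.  [the near shore: — | the far shore: the ammonia bottle, the base flask, the catalyst vial, the chlorine cylinder, the fuel sample, the peroxide, the reducing agent]

9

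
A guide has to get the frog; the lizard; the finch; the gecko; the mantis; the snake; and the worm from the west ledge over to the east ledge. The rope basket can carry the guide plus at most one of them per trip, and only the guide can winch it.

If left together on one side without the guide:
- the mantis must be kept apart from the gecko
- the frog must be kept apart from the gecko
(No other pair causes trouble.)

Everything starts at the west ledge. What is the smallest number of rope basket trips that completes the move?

15

Counting alone: the guide can take at most 1 across per trip to the east ledge, so moving all 7 needs at least 7 loaded trips out, with a return between consecutive ones — at least 13 crossings.
The safety rule pushes this higher. Following every safe sequence of crossings, the most of the 7 that can be at the east ledge as the rope basket arrives there on crossing 13 is 6 — never all 7.
So no plan with fewer than 15 crossings exists, and this one achieves 15:
1. Guide goes to the east ledge with the gecko.  [the west ledge: the finch, the frog, the lizard, the mantis, the snake, the worm | the east ledge: the gecko]
2. Guide goes back to the west ledge alone.  [the west ledge: the finch, the frog, the lizard, the mantis, the snake, the worm | the east ledge: the gecko]
3. Guide goes to the east ledge with the frog.  [the west ledge: the finch, the lizard, the mantis, the snake, the worm | the east ledge: the frog, the gecko]
4. Guide goes back to the west ledge with the gecko.  [the west ledge: the finch, the gecko, the lizard, the mantis, the snake, the worm | the east ledge: the frog]
5. Guide goes to the east ledge with the mantis.  [the west ledge: the finch, the gecko, the lizard, the snake, the worm | the east ledge: the frog, the mantis]
6. Guide goes back to the west ledge alone.  [the west ledge: the finch, the gecko, the lizard, the snake, the worm | the east ledge: the frog, the mantis]
7. Guide goes to the east ledge with the lizard.  [the west ledge: the finch, the gecko, the snake, the worm | the east ledge: the frog, the lizard, the mantis]
8. Guide goes back to the west ledge alone.  [the west ledge: the finch, the gecko, the snake, the worm | the east ledge: the frog, the lizard, the mantis]
9. Guide goes to the east ledge with the finch.  [the west ledge: the gecko, the snake, the worm | the east ledge: the finch, the frog, the lizard, the mantis]
10. Guide goes back to the west ledge alone.  [the west ledge: the gecko, the snake, the worm | the east ledge: the finch, the frog, the lizard, the mantis]
11. Guide goes to the east ledge with the snake.  [the west ledge: the gecko, the worm | the east ledge: the finch, the frog, the lizard, the mantis, the snake]
12. Guide goes back to the west ledge alone.  [the west ledge: the gecko, the worm | the east ledge: the finch, the frog, the lizard, the mantis, the snake]
13. Guide goes to the east ledge with the worm.  [the west ledge: the gecko | the east ledge: the finch, the frog, the lizard, the mantis, the snake, the worm]
14. Guide goes back to the west ledge alone.  [the west ledge: the gecko | the east ledge: the finch, the frog, the lizard, the mantis, the snake, the worm]
15. Guide goes to the east ledge with the gecko.  [the west ledge: — | the east ledge: the finch, the frog, the gecko, the lizard, the mantis, the snake, the worm]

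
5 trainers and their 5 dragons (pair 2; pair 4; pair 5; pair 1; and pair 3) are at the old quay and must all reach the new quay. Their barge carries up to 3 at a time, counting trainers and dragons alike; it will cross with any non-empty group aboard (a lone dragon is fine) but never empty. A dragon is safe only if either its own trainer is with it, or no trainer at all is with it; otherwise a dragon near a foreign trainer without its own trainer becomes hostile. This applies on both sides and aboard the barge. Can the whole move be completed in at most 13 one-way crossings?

Yes

Yes — this plan uses 11 crossings (≤ 13):
1. dragon 2 and trainer 2 cross → the new quay.
2. trainer 2 crosses ← the old quay.
3. dragon 1, dragon 4, and dragon 5 cross → the new quay.
4. dragon 2 crosses ← the old quay.
5. trainer 1, trainer 4, and trainer 5 cross → the new quay.
6. dragon 4 and trainer 4 cross ← the old quay.
7. trainer 2, trainer 3, and trainer 4 cross → the new quay.
8. dragon 5 crosses ← the old quay.
9. dragon 2 and dragon 4 cross → the new quay.
10. dragon 2 crosses ← the old quay.
11. dragon 2, dragon 3, and dragon 5 cross → the new quay.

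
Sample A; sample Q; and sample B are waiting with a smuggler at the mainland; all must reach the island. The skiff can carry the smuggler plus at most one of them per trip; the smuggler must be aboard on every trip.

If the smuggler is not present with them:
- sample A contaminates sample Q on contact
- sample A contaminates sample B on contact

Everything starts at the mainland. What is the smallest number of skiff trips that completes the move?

7

Counting alone: the smuggler can take at most 1 across per trip to the island, so moving all 3 needs at least 3 loaded trips out, with a return between consecutive ones — at least 5 crossings.
The safety rule pushes this higher. Following every safe sequence of crossings, the most of the 3 that can be at the island as the skiff arrives there on crossing 5 is 2 — never all 3.
So no plan with fewer than 7 crossings exists, and this one achieves 7:
1. Smuggler goes to the island with sample A.  [the mainland: sample B, sample Q | the island: sample A]
2. Smuggler goes back to the mainland alone.  [the mainland: sample B, sample Q | the island: sample A]
3. Smuggler goes to the island with sample Q.  [the mainland: sample B | the island: sample A, sample Q]
4. Smuggler goes back to the mainland with sample A.  [the mainland: sample A, sample B | the island: sample Q]
5. Smuggler goes to the island with sample B.  [the mainland: sample A | the island: sample B, sample Q]
6. Smuggler goes back to the mainland alone.  [the mainland: sample A | the island: sample B, sample Q]
7. Smuggler goes to the island with sample A.  [the mainland: — | the island: sample A, sample B, sample Q]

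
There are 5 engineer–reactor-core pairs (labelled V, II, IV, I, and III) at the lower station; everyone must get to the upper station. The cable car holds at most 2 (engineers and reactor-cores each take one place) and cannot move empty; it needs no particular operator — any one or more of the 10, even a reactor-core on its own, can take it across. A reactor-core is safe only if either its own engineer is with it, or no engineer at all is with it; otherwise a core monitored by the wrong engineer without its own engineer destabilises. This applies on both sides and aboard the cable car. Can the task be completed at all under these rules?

No

Following every safe sequence of crossings from the start, the most of the 10 that can be at the upper station as the cable car arrives there on crossings 1, 3, 5, 7 is 2, 3, 4, 5 respectively; the best ever achieved is 5 of 10.
From crossing 9 on, no configuration arises that was not already reachable earlier: only 82 distinct safe configurations (who is on which side, and where the cable car is) can ever be reached, none of them has everyone across, and every continuation just revisits them. So no valid plan exists.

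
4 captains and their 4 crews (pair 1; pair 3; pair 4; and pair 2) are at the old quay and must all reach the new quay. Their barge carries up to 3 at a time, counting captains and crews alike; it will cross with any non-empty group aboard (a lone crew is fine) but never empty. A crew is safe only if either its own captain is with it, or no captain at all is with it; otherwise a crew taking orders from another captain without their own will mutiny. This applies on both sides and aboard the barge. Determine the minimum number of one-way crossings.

9

Counting alone: each trip to the new quay takes at most 3 across and each return brings at least 1 back, so after t trips out (and t−1 returns) at most 3t − (t−1) of the 8 are across; that first reaches 8 at t = 4, so at least 7 crossings are needed.
The safety rule pushes this higher. Following every safe sequence of crossings, the most of the 8 that can be at the new quay as the barge arrives there on crossing 7 is 7 — never all 8.
So no plan with fewer than 9 crossings exists, and this one achieves 9:
1. captain 1 and crew 1 cross → the new quay.
2. captain 1 crosses ← the old quay.
3. captain 1, captain 3, and crew 3 cross → the new quay.
4. captain 1 and crew 1 cross ← the old quay.
5. captain 1, captain 2, and captain 4 cross → the new quay.
6. crew 3 crosses ← the old quay.
7. crew 1 and crew 3 cross → the new quay.
8. crew 1 crosses ← the old quay.
9. crew 1, crew 2, and crew 4 cross → the new quay.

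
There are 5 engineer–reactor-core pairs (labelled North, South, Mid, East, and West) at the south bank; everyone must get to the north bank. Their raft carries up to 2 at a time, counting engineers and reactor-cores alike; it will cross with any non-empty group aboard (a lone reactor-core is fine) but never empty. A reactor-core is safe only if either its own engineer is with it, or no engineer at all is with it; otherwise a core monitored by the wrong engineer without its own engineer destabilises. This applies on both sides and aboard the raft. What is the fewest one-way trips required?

Following every safe sequence of crossings from the start, the most of the 10 that can be at the north bank as the raft arrives there on crossings 1, 3, 5, 7 is 2, 3, 4, 5 respectively; the best ever achieved is 5 of 10.
From crossing 9 on, no configuration arises that was not already reachable earlier: only 82 distinct safe configurations (who is on which side, and where the raft is) can ever be reached, none of them has everyone across, and every continuation just revisits them. So no valid plan exists.

impossible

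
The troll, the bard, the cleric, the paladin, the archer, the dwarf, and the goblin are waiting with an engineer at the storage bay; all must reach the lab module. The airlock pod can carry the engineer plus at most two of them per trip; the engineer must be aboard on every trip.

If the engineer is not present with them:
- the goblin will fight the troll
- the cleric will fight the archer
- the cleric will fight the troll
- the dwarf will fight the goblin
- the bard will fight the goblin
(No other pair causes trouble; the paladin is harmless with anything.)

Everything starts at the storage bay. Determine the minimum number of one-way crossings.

9

Counting alone: the engineer can take at most 2 across per trip to the lab module, so moving all 7 needs at least 4 loaded trips out, with a return between consecutive ones — at least 7 crossings.
The safety rule pushes this higher. Following every safe sequence of crossings, the most of the 7 that can be at the lab module as the airlock pod arrives there on crossing 7 is 6 — never all 7.
So no plan with fewer than 9 crossings exists, and this one achieves 9:
1. Engineer goes to the lab module with the cleric and the goblin.
2. Engineer goes back to the storage bay alone.
3. Engineer goes to the lab module with the bard.
4. Engineer goes back to the storage bay with the goblin.
5. Engineer goes to the lab module with the dwarf and the troll.
6. Engineer goes back to the storage bay with the cleric.
7. Engineer goes to the lab module with the archer and the paladin.
8. Engineer goes back to the storage bay alone.
9. Engineer goes to the lab module with the cleric and the goblin.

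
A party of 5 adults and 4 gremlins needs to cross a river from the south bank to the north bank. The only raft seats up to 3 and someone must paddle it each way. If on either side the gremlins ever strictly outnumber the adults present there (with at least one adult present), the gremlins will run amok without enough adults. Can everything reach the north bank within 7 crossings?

Yes — this plan uses 7 crossings (≤ 7):
1. 3 gremlins → the north bank.  (the south bank: 5A 1G; the north bank: 0A 3G)
2. 1 gremlin ← the south bank.  (the south bank: 5A 2G; the north bank: 0A 2G)
3. 3 adults → the north bank.  (the south bank: 2A 2G; the north bank: 3A 2G)
4. 1 adult ← the south bank.  (the south bank: 3A 2G; the north bank: 2A 2G)
5. 2 adults and 1 gremlin → the north bank.  (the south bank: 1A 1G; the north bank: 4A 3G)
6. 1 adult ← the south bank.  (the south bank: 2A 1G; the north bank: 3A 3G)
7. 2 adults and 1 gremlin → the north bank.  (the south bank: 0A 0G; the north bank: 5A 4G)

Yes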